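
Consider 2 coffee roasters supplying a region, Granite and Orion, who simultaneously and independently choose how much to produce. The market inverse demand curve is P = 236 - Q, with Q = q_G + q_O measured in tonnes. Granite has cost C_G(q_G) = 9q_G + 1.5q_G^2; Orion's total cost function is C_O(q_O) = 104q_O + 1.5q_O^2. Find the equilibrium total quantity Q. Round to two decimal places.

59.83

Granite's profit: π_G = (236 - Q)q_G - (9q_G + (3/2)q_G²). Setting ∂π_G/∂q_G = 0: 227 - 5q_G - (q_O) = 0.
Orion's first-order condition: 132 - 5q_O - (q_G) = 0.
Best responses: q_G = (227 - q_O)/5, q_O = (132 - q_G)/5.
Substituting one into the other gives q_G = 1003/24 and q_O = 433/24.
Total output Q = 1003/24 + 433/24 = 359/6.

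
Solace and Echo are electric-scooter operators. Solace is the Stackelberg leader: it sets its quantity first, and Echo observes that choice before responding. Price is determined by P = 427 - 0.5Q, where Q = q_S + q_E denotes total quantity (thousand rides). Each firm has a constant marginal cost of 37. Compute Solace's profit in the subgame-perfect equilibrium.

38025

The follower Echo best-responds to any q_S: π_E = (427 - 0.5Q)q_E - 37q_E.
Setting the follower's marginal profit to zero, 390 - (1/2)q_S - q_E = 0, i.e. q_E = (390 - (1/2)q_S).
The leader anticipates this reaction. Substituting into P = 427 - 0.5Q gives P = 232 - (1/4)q_S, so π_S = (232 - (1/4)q_S)q_S - 37q_S.
Maximising: ∂π_S/∂q_S = 195 - (1/2)q_S = 0, giving q_S = 390.
Then q_E = (390 - (1/2)·390) = 195.
Price P = 427 - (1/2)·585 = 269/2.
Solace's profit: (269/2 - 37)·390 = 38025.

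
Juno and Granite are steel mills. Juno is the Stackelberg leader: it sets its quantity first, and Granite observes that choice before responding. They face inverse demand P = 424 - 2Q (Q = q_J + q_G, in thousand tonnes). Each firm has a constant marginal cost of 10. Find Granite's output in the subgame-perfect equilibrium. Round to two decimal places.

51.75

The follower Granite best-responds to any q_J: π_G = (424 - 2Q)q_G - 10q_G.
Follower FOC: 414 - 2q_J - 4q_G = 0, so q_G(q_J) = (414 - 2q_J)/4.
The leader anticipates this reaction. Substituting into P = 424 - 2Q gives P = 217 - q_J, so π_J = (217 - q_J)q_J - 10q_J.
Maximising: ∂π_J/∂q_J = 207 - 2q_J = 0, giving q_J = 207/2.
Then q_G = (414 - 2·(207/2))/4 = 207/4.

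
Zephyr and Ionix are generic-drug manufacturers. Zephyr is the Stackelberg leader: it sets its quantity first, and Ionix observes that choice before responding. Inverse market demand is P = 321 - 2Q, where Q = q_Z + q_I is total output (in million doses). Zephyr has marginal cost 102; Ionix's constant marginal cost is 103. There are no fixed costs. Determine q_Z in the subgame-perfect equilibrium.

The follower Ionix best-responds to any q_Z: π_I = (321 - 2Q)q_I - 103q_I.
∂π_I/∂q_I = 218 - 2q_Z - 4q_I = 0 gives the reaction function q_I = (218 - 2q_Z)/4.
Zephyr substitutes q_I(q_Z) into its own profit: π_Z = q_Z(321 - 2q_Z - (218 - 2q_Z)/2) - 102q_Z = (212 - q_Z)q_Z - 102q_Z.
Leader FOC: 110 - 2q_Z = 0, so q_Z = 55.
Then q_I = (218 - 2·55)/4 = 27.

55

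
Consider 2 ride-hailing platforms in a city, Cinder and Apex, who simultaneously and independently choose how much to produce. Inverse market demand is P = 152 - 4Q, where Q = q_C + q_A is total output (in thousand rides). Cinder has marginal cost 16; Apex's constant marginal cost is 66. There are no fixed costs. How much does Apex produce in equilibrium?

3

Cinder's profit: π_C = (152 - 4Q)q_C - (16q_C). Setting ∂π_C/∂q_C = 0: 136 - 8q_C - 4(q_A) = 0.
Apex's profit: π_A = (152 - 4Q)q_A - (66q_A). Setting ∂π_A/∂q_A = 0: 86 - 8q_A - 4(q_C) = 0.
Best responses: q_C = (136 - 4q_A)/8, q_A = (86 - 4q_C)/8.
Substituting one into the other gives q_C = 31/2 and q_A = 3.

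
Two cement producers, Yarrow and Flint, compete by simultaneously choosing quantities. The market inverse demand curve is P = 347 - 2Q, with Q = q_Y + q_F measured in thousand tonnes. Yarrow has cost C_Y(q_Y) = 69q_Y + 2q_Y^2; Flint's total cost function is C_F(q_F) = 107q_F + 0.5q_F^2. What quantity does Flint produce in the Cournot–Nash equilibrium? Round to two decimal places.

Yarrow's profit: π_Y = (347 - 2Q)q_Y - (69q_Y + 2q_Y²). Setting ∂π_Y/∂q_Y = 0: 278 - 8q_Y - 2(q_F) = 0.
Flint's profit: π_F = (347 - 2Q)q_F - (107q_F + (1/2)q_F²). Setting ∂π_F/∂q_F = 0: 240 - 5q_F - 2(q_Y) = 0.
Rearranging gives the reaction functions q_Y = (278 - 2q_F)/8 and q_F = (240 - 2q_Y)/5.
Solving the pair: q_Y = 455/18, q_F = 341/9.

37.89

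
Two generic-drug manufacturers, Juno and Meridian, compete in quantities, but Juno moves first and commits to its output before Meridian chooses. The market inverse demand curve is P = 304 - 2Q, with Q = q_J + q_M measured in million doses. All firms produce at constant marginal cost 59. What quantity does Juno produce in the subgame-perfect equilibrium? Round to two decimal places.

The follower Meridian best-responds to any q_J: π_M = (304 - 2Q)q_M - 59q_M.
Setting the follower's marginal profit to zero, 245 - 2q_J - 4q_M = 0, i.e. q_M = (245 - 2q_J)/4.
Juno substitutes q_M(q_J) into its own profit: π_J = q_J(304 - 2q_J - (245 - 2q_J)/2) - 59q_J = (363/2 - q_J)q_J - 59q_J.
The leader's first-order condition 245/2 - 2q_J = 0 yields q_J = 245/4.
Then q_M = (245 - 2·(245/4))/4 = 245/8.

61.25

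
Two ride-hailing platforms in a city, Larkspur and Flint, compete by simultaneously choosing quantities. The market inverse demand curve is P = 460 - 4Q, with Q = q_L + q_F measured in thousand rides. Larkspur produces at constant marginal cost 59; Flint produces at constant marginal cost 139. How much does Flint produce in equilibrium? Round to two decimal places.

20.08

Larkspur's profit: π_L = (460 - 4Q)q_L - (59q_L). Setting ∂π_L/∂q_L = 0: 401 - 8q_L - 4(q_F) = 0.
Flint's first-order condition: 321 - 8q_F - 4(q_L) = 0.
So q_L = (401 - 4q_F)/8 and q_F = (321 - 4q_L)/8.
Solving the pair: q_L = 481/12, q_F = 241/12.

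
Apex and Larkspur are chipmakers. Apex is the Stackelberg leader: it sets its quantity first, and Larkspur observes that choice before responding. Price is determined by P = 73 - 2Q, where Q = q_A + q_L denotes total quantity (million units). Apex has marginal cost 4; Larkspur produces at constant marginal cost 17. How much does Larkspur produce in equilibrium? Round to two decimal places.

Solve by backward induction. Given q_A, the follower Larkspur maximises π_L = (73 - 2q_A - 2q_L)q_L - 17q_L.
Follower FOC: 56 - 2q_A - 4q_L = 0, so q_L(q_A) = (56 - 2q_A)/4.
Apex substitutes q_L(q_A) into its own profit: π_A = q_A(73 - 2q_A - (56 - 2q_A)/2) - 4q_A = (45 - q_A)q_A - 4q_A.
Maximising: ∂π_A/∂q_A = 41 - 2q_A = 0, giving q_A = 41/2.
Then q_L = (56 - 2·(41/2))/4 = 15/4.

3.75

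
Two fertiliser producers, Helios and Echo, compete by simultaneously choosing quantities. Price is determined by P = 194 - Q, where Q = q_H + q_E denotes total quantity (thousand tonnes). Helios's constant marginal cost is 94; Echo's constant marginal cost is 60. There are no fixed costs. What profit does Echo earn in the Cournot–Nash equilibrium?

Helios's profit: π_H = (194 - Q)q_H - (94q_H). Setting ∂π_H/∂q_H = 0: 100 - 2q_H - (q_E) = 0.
Echo's profit: π_E = (194 - Q)q_E - (60q_E). Setting ∂π_E/∂q_E = 0: 134 - 2q_E - (q_H) = 0.
Best responses: q_H = (100 - q_E)/2, q_E = (134 - q_H)/2.
Substituting one into the other gives q_H = 22 and q_E = 56.
Price P = 194 - 78 = 116.
Echo's profit: (116 - 60)·56 = 3136.

3136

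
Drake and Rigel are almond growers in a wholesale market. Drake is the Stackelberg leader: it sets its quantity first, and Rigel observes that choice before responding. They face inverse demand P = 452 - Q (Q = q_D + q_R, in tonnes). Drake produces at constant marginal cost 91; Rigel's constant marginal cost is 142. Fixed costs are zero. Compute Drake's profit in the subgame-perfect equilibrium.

21218

Solve by backward induction. Given q_D, the follower Rigel maximises π_R = (452 - q_D - q_R)q_R - 142q_R.
Setting the follower's marginal profit to zero, 310 - q_D - 2q_R = 0, i.e. q_R = (310 - q_D)/2.
The leader anticipates this reaction. Substituting into P = 452 - Q gives P = 297 - (1/2)q_D, so π_D = (297 - (1/2)q_D)q_D - 91q_D.
Leader FOC: 206 - q_D = 0, so q_D = 206.
Then q_R = (310 - 206)/2 = 52.
Price P = 452 - 258 = 194.
Drake's profit: (194 - 91)·206 = 21218.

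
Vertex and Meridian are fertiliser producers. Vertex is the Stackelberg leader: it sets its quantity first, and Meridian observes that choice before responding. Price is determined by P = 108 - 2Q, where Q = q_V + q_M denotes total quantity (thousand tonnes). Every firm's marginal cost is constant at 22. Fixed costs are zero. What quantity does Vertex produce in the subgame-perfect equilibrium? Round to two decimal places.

Solve by backward induction. Given q_V, the follower Meridian maximises π_M = (108 - 2q_V - 2q_M)q_M - 22q_M.
∂π_M/∂q_M = 86 - 2q_V - 4q_M = 0 gives the reaction function q_M = (86 - 2q_V)/4.
The leader anticipates this reaction. Substituting into P = 108 - 2Q gives P = 65 - q_V, so π_V = (65 - q_V)q_V - 22q_V.
The leader's first-order condition 43 - 2q_V = 0 yields q_V = 43/2.
Then q_M = (86 - 2·(43/2))/4 = 43/4.

21.50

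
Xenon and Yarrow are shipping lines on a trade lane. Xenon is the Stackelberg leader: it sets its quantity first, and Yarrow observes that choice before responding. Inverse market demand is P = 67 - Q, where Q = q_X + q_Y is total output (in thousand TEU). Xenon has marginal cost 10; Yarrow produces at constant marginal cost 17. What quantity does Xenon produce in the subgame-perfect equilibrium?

32

The follower Yarrow best-responds to any q_X: π_Y = (67 - Q)q_Y - 17q_Y.
∂π_Y/∂q_Y = 50 - q_X - 2q_Y = 0 gives the reaction function q_Y = (50 - q_X)/2.
The leader anticipates this reaction. Substituting into P = 67 - Q gives P = 42 - (1/2)q_X, so π_X = (42 - (1/2)q_X)q_X - 10q_X.
Maximising: ∂π_X/∂q_X = 32 - q_X = 0, giving q_X = 32.
Then q_Y = (50 - 32)/2 = 9.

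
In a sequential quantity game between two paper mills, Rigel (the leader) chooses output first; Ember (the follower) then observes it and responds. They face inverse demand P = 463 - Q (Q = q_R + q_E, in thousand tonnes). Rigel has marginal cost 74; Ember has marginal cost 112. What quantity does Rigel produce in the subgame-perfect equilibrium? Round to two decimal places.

The follower Ember best-responds to any q_R: π_E = (463 - Q)q_E - 112q_E.
Follower FOC: 351 - q_R - 2q_E = 0, so q_E(q_R) = (351 - q_R)/2.
The leader anticipates this reaction. Substituting into P = 463 - Q gives P = 575/2 - (1/2)q_R, so π_R = (575/2 - (1/2)q_R)q_R - 74q_R.
Leader FOC: 427/2 - q_R = 0, so q_R = 427/2.
Then q_E = (351 - 427/2)/2 = 275/4.

213.50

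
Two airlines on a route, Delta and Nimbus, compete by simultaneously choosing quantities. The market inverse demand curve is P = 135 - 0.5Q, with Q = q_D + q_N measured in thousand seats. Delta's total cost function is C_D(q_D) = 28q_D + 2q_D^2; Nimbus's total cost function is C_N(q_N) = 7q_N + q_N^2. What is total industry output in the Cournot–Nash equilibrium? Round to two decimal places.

57.19

Delta's profit: π_D = (135 - 0.5Q)q_D - (28q_D + 2q_D²). Setting ∂π_D/∂q_D = 0: 107 - 5q_D - (1/2)(q_N) = 0.
Nimbus's profit: π_N = (135 - 0.5Q)q_N - (7q_N + q_N²). Setting ∂π_N/∂q_N = 0: 128 - 3q_N - (1/2)(q_D) = 0.
Rearranging gives the reaction functions q_D = (107 - (1/2)q_N)/5 and q_N = (128 - (1/2)q_D)/3.
Substituting one into the other gives q_D = 1028/59 and q_N = 39.7627.
Total output Q = 1028/59 + 39.7627 = 57.1864.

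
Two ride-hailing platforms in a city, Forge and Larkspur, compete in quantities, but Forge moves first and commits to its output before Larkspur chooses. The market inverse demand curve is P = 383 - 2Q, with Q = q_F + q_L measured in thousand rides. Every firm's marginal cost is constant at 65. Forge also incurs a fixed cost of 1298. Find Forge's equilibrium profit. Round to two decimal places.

The follower Larkspur best-responds to any q_F: π_L = (383 - 2Q)q_L - 65q_L.
∂π_L/∂q_L = 318 - 2q_F - 4q_L = 0 gives the reaction function q_L = (318 - 2q_F)/4.
The leader anticipates this reaction. Substituting into P = 383 - 2Q gives P = 224 - q_F, so π_F = (224 - q_F)q_F - 65q_F.
Leader FOC: 159 - 2q_F = 0, so q_F = 159/2.
Then q_L = (318 - 2·(159/2))/4 = 159/4.
Price P = 383 - 2·(477/4) = 289/2.
Forge's profit: (289/2 - 65)·(159/2) - 1298 = 5022.2500.

5022.25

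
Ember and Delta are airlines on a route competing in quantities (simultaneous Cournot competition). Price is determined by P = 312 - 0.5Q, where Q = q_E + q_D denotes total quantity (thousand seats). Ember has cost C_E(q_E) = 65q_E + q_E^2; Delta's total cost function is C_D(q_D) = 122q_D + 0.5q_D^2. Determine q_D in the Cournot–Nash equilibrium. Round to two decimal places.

Ember's profit: π_E = (312 - 0.5Q)q_E - (65q_E + q_E²). Setting ∂π_E/∂q_E = 0: 247 - 3q_E - (1/2)(q_D) = 0.
Delta's first-order condition: 190 - 2q_D - (1/2)(q_E) = 0.
Best responses: q_E = (247 - (1/2)q_D)/3, q_D = (190 - (1/2)q_E)/2.
Substituting one into the other gives q_E = 1596/23 and q_D = 1786/23.

77.65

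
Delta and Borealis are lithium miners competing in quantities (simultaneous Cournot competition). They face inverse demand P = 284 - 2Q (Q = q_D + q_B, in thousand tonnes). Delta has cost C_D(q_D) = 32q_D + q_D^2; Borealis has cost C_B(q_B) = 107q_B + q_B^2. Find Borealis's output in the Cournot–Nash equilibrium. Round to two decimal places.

Delta's profit: π_D = (284 - 2Q)q_D - (32q_D + q_D²). Setting ∂π_D/∂q_D = 0: 252 - 6q_D - 2(q_B) = 0.
Borealis's profit: π_B = (284 - 2Q)q_B - (107q_B + q_B²). Setting ∂π_B/∂q_B = 0: 177 - 6q_B - 2(q_D) = 0.
Rearranging gives the reaction functions q_D = (252 - 2q_B)/6 and q_B = (177 - 2q_D)/6.
Substituting one into the other gives q_D = 579/16 and q_B = 279/16.

17.44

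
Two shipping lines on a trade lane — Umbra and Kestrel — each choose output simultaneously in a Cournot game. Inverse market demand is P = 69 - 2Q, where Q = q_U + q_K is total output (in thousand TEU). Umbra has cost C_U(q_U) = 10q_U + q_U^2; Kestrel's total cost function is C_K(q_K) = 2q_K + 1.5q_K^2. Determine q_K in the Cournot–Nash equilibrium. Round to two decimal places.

7.47

Umbra's profit: π_U = (69 - 2Q)q_U - (10q_U + q_U²). Setting ∂π_U/∂q_U = 0: 59 - 6q_U - 2(q_K) = 0.
Kestrel's first-order condition: 67 - 7q_K - 2(q_U) = 0.
Rearranging gives the reaction functions q_U = (59 - 2q_K)/6 and q_K = (67 - 2q_U)/7.
Substituting one into the other gives q_U = 279/38 and q_K = 142/19.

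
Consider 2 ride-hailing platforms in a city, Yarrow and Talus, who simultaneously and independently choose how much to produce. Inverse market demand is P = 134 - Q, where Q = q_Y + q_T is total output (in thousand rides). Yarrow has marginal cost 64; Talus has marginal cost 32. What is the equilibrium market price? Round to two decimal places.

Yarrow's profit: π_Y = (134 - Q)q_Y - (64q_Y). Setting ∂π_Y/∂q_Y = 0: 70 - 2q_Y - (q_T) = 0.
Talus's profit: π_T = (134 - Q)q_T - (32q_T). Setting ∂π_T/∂q_T = 0: 102 - 2q_T - (q_Y) = 0.
So q_Y = (70 - q_T)/2 and q_T = (102 - q_Y)/2.
Substituting one into the other gives q_Y = 38/3 and q_T = 134/3.
Total output Q = 172/3, so price P = 134 - 172/3 = 230/3.

76.67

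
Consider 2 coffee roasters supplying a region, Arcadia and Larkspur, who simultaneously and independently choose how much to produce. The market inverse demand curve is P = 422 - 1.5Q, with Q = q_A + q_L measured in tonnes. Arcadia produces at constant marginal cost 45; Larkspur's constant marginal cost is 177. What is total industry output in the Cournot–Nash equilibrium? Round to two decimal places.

Arcadia's profit: π_A = (422 - 1.5Q)q_A - (45q_A). Setting ∂π_A/∂q_A = 0: 377 - 3q_A - (3/2)(q_L) = 0.
Larkspur's profit: π_L = (422 - 1.5Q)q_L - (177q_L). Setting ∂π_L/∂q_L = 0: 245 - 3q_L - (3/2)(q_A) = 0.
Best responses: q_A = (377 - (3/2)q_L)/3, q_L = (245 - (3/2)q_A)/3.
Substituting one into the other gives q_A = 1018/9 and q_L = 226/9.
Total output Q = 1018/9 + 226/9 = 1244/9.

138.22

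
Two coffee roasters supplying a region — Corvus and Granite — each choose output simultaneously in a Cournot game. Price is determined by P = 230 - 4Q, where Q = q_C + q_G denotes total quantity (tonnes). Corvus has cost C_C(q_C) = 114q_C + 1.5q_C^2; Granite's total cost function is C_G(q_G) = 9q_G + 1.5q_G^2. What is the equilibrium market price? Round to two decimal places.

140.13

Corvus's profit: π_C = (230 - 4Q)q_C - (114q_C + (3/2)q_C²). Setting ∂π_C/∂q_C = 0: 116 - 11q_C - 4(q_G) = 0.
Granite's profit: π_G = (230 - 4Q)q_G - (9q_G + (3/2)q_G²). Setting ∂π_G/∂q_G = 0: 221 - 11q_G - 4(q_C) = 0.
Best responses: q_C = (116 - 4q_G)/11, q_G = (221 - 4q_C)/11.
Solving the pair: q_C = 56/15, q_G = 281/15.
Total output Q = 337/15, so price P = 230 - 4·(337/15) = 140.1333.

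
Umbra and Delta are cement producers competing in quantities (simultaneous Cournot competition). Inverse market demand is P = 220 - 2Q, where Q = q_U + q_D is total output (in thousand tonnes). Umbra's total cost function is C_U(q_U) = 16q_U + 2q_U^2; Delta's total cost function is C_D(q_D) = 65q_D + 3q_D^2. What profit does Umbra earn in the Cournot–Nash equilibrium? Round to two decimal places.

2072.65

Umbra's profit: π_U = (220 - 2Q)q_U - (16q_U + 2q_U²). Setting ∂π_U/∂q_U = 0: 204 - 8q_U - 2(q_D) = 0.
Delta's profit: π_D = (220 - 2Q)q_D - (65q_D + 3q_D²). Setting ∂π_D/∂q_D = 0: 155 - 10q_D - 2(q_U) = 0.
So q_U = (204 - 2q_D)/8 and q_D = (155 - 2q_U)/10.
Substituting one into the other gives q_U = 865/38 and q_D = 208/19.
Price P = 220 - 2·(1281/38) = 152.5789.
Umbra's profit: 152.5789·(865/38) - 16·(865/38) - 2(865/38)² = 2072.6454.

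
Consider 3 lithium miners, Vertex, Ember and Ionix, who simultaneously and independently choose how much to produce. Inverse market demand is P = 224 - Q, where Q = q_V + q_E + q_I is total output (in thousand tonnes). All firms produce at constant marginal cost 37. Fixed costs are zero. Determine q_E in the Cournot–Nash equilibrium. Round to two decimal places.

46.75

Each firm earns π_i = (224 - Q)q_i - 37q_i.
Setting ∂π_i/∂q_i = 0 with rivals' quantities fixed: 187 - 2q_i - Σ_{j≠i} q_j = 0.
With identical firms every q_j equals q_i, so Σ_{j≠i} q_j = 2q_i and 187 = 4q_i, giving q_i = 187/4.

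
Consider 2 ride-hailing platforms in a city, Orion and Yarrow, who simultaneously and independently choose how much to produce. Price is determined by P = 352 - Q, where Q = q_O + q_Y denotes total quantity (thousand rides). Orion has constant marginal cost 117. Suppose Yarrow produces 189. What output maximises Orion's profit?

With the rival's output fixed at 189, Orion's profit is π_O = (352 - 189 - q_O)q_O - (117q_O) = (163 - q_O)q_O - (117q_O).
∂π_O/∂q_O = 46 - 2q_O = 0, so q_O = 23.

23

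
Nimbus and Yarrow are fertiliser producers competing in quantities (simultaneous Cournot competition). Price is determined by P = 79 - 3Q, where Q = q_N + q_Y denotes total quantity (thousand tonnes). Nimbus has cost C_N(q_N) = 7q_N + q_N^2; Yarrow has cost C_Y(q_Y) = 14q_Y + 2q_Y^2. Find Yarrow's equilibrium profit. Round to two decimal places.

Nimbus's profit: π_N = (79 - 3Q)q_N - (7q_N + q_N²). Setting ∂π_N/∂q_N = 0: 72 - 8q_N - 3(q_Y) = 0.
Yarrow's first-order condition: 65 - 10q_Y - 3(q_N) = 0.
Best responses: q_N = (72 - 3q_Y)/8, q_Y = (65 - 3q_N)/10.
Solving the pair: q_N = 525/71, q_Y = 304/71.
Price P = 79 - 3·(829/71) = 43.9718.
Yarrow's profit: 43.9718·(304/71) - 14·(304/71) - 2(304/71)² = 91.6644.

91.66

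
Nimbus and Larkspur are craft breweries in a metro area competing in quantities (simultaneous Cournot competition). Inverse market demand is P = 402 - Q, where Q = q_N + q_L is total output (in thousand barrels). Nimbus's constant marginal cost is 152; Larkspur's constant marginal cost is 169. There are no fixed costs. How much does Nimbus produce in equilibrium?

89

Nimbus's profit: π_N = (402 - Q)q_N - (152q_N). Setting ∂π_N/∂q_N = 0: 250 - 2q_N - (q_L) = 0.
Larkspur's first-order condition: 233 - 2q_L - (q_N) = 0.
So q_N = (250 - q_L)/2 and q_L = (233 - q_N)/2.
Substituting one into the other gives q_N = 89 and q_L = 72.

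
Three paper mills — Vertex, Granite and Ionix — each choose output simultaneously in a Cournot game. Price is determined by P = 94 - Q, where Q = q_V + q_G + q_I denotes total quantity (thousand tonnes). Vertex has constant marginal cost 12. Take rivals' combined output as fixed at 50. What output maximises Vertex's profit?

16

With rivals' combined output fixed at 50, Vertex's profit is π_V = (94 - 50 - q_V)q_V - (12q_V) = (44 - q_V)q_V - (12q_V).
∂π_V/∂q_V = 32 - 2q_V = 0, so q_V = 16.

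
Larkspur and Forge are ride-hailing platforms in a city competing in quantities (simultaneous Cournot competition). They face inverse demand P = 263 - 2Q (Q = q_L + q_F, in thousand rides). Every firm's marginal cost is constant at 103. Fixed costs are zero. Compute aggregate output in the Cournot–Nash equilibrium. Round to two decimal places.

Each firm earns π_i = (263 - 2Q)q_i - 103q_i.
Setting ∂π_i/∂q_i = 0 with rivals' quantities fixed: 160 - 4q_i - 2q_j = 0.
With identical firms every q_j equals q_i, so q_j = q_i and 160 = 6q_i, giving q_i = 80/3.
Total output Q = 80/3 + 80/3 = 160/3.

53.33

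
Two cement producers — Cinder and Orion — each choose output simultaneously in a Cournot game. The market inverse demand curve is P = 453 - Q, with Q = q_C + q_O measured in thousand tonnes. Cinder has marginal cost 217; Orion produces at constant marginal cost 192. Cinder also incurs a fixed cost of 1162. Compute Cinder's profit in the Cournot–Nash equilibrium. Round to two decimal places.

3784.78

Cinder's profit: π_C = (453 - Q)q_C - (217q_C). Setting ∂π_C/∂q_C = 0: 236 - 2q_C - (q_O) = 0.
Orion's first-order condition: 261 - 2q_O - (q_C) = 0.
So q_C = (236 - q_O)/2 and q_O = (261 - q_C)/2.
Solving the pair: q_C = 211/3, q_O = 286/3.
Price P = 453 - 497/3 = 862/3.
Cinder's profit: (862/3 - 217)·(211/3) - 1162 = 3784.7778.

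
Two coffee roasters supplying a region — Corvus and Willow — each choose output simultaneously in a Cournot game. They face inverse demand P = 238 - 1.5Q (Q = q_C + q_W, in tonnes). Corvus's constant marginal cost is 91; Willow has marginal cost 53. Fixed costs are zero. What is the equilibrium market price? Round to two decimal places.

Corvus's profit: π_C = (238 - 1.5Q)q_C - (91q_C). Setting ∂π_C/∂q_C = 0: 147 - 3q_C - (3/2)(q_W) = 0.
Willow's first-order condition: 185 - 3q_W - (3/2)(q_C) = 0.
Best responses: q_C = (147 - (3/2)q_W)/3, q_W = (185 - (3/2)q_C)/3.
Substituting one into the other gives q_C = 218/9 and q_W = 446/9.
Total output Q = 664/9, so price P = 238 - (3/2)·(664/9) = 382/3.

127.33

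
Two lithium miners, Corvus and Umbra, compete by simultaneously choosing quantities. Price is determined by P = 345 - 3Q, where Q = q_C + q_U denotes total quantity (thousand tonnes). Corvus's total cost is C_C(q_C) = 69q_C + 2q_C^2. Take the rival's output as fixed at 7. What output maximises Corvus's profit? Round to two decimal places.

25.50

With the rival's output fixed at 7, Corvus's profit is π_C = (345 - 3·7 - 3q_C)q_C - (69q_C + 2q_C²) = (324 - 3q_C)q_C - (69q_C + 2q_C²).
∂π_C/∂q_C = 255 - 10q_C = 0, so q_C = 51/2.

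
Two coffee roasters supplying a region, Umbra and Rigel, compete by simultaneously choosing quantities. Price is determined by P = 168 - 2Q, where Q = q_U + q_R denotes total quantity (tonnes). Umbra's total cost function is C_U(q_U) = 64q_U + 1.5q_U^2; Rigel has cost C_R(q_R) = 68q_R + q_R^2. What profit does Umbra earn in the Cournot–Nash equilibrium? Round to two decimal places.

435.75

Umbra's profit: π_U = (168 - 2Q)q_U - (64q_U + (3/2)q_U²). Setting ∂π_U/∂q_U = 0: 104 - 7q_U - 2(q_R) = 0.
Rigel's profit: π_R = (168 - 2Q)q_R - (68q_R + q_R²). Setting ∂π_R/∂q_R = 0: 100 - 6q_R - 2(q_U) = 0.
Best responses: q_U = (104 - 2q_R)/7, q_R = (100 - 2q_U)/6.
Substituting one into the other gives q_U = 212/19 and q_R = 246/19.
Price P = 168 - 2·(458/19) = 119.7895.
Umbra's profit: 119.7895·(212/19) - 64·(212/19) - (3/2)(212/19)² = 435.7452.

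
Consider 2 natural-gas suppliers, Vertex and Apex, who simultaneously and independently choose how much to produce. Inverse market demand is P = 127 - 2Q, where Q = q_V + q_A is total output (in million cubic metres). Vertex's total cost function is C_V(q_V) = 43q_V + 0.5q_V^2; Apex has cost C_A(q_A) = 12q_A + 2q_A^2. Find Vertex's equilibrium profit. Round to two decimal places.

Vertex's profit: π_V = (127 - 2Q)q_V - (43q_V + (1/2)q_V²). Setting ∂π_V/∂q_V = 0: 84 - 5q_V - 2(q_A) = 0.
Apex's profit: π_A = (127 - 2Q)q_A - (12q_A + 2q_A²). Setting ∂π_A/∂q_A = 0: 115 - 8q_A - 2(q_V) = 0.
Best responses: q_V = (84 - 2q_A)/5, q_A = (115 - 2q_V)/8.
Substituting one into the other gives q_V = 221/18 and q_A = 407/36.
Price P = 127 - 2·(283/12) = 479/6.
Vertex's profit: (479/6)·(221/18) - 43·(221/18) - (1/2)(221/18)² = 376.8596.

376.86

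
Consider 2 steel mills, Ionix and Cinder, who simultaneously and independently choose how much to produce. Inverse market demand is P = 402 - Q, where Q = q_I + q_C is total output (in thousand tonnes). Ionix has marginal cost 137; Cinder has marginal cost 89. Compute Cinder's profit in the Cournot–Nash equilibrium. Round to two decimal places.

14480.11

Ionix's profit: π_I = (402 - Q)q_I - (137q_I). Setting ∂π_I/∂q_I = 0: 265 - 2q_I - (q_C) = 0.
Cinder's profit: π_C = (402 - Q)q_C - (89q_C). Setting ∂π_C/∂q_C = 0: 313 - 2q_C - (q_I) = 0.
Rearranging gives the reaction functions q_I = (265 - q_C)/2 and q_C = (313 - q_I)/2.
Substituting one into the other gives q_I = 217/3 and q_C = 361/3.
Price P = 402 - 578/3 = 628/3.
Cinder's profit: (628/3 - 89)·(361/3) = 14480.1111.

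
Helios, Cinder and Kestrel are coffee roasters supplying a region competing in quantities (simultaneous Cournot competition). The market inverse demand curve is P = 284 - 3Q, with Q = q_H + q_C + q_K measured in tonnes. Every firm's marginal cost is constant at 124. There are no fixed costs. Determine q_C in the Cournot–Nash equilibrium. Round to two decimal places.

Each firm earns π_i = (284 - 3Q)q_i - 124q_i.
Setting ∂π_i/∂q_i = 0 with rivals' quantities fixed: 160 - 6q_i - 3·Σ_{j≠i} q_j = 0.
By symmetry each firm produces the same amount; substituting Σ_{j≠i} q_j = 2q_i yields q_i = 160/12 = 40/3.

13.33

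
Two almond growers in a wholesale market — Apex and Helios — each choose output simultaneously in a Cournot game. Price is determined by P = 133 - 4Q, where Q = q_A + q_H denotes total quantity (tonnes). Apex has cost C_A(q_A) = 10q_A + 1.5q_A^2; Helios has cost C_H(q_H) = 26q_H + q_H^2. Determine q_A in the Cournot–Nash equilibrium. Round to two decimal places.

Apex's profit: π_A = (133 - 4Q)q_A - (10q_A + (3/2)q_A²). Setting ∂π_A/∂q_A = 0: 123 - 11q_A - 4(q_H) = 0.
Helios's first-order condition: 107 - 10q_H - 4(q_A) = 0.
Rearranging gives the reaction functions q_A = (123 - 4q_H)/11 and q_H = (107 - 4q_A)/10.
Substituting one into the other gives q_A = 401/47 and q_H = 685/94.

8.53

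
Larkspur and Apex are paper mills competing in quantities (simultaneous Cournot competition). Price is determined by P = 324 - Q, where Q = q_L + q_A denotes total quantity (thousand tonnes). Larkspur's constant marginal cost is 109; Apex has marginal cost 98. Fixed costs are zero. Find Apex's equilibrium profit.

Larkspur's profit: π_L = (324 - Q)q_L - (109q_L). Setting ∂π_L/∂q_L = 0: 215 - 2q_L - (q_A) = 0.
Apex's profit: π_A = (324 - Q)q_A - (98q_A). Setting ∂π_A/∂q_A = 0: 226 - 2q_A - (q_L) = 0.
So q_L = (215 - q_A)/2 and q_A = (226 - q_L)/2.
Solving the pair: q_L = 68, q_A = 79.
Price P = 324 - 147 = 177.
Apex's profit: (177 - 98)·79 = 6241.

6241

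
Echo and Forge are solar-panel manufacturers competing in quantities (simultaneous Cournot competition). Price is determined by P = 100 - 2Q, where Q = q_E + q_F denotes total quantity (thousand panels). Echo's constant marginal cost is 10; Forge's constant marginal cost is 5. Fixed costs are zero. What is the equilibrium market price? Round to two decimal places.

Echo's profit: π_E = (100 - 2Q)q_E - (10q_E). Setting ∂π_E/∂q_E = 0: 90 - 4q_E - 2(q_F) = 0.
Forge's first-order condition: 95 - 4q_F - 2(q_E) = 0.
Best responses: q_E = (90 - 2q_F)/4, q_F = (95 - 2q_E)/4.
Solving the pair: q_E = 85/6, q_F = 50/3.
Total output Q = 185/6, so price P = 100 - 2·(185/6) = 115/3.

38.33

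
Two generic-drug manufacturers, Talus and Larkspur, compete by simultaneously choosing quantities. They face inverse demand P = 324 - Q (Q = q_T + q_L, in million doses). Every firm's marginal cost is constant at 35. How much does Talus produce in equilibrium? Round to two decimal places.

96.33

A representative firm's profit is π_i = q_i(324 - Q) - 35q_i.
Setting ∂π_i/∂q_i = 0 with rivals' quantities fixed: 289 - 2q_i - q_j = 0.
With identical firms every q_j equals q_i, so q_j = q_i and 289 = 3q_i, giving q_i = 289/3.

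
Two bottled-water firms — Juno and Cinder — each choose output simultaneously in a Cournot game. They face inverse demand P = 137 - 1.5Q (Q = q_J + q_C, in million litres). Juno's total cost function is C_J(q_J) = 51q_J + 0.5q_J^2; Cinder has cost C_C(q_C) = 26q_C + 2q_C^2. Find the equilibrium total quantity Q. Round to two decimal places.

Juno's profit: π_J = (137 - 1.5Q)q_J - (51q_J + (1/2)q_J²). Setting ∂π_J/∂q_J = 0: 86 - 4q_J - (3/2)(q_C) = 0.
Cinder's first-order condition: 111 - 7q_C - (3/2)(q_J) = 0.
Rearranging gives the reaction functions q_J = (86 - (3/2)q_C)/4 and q_C = (111 - (3/2)q_J)/7.
Solving the pair: q_J = 1742/103, q_C = 1260/103.
Total output Q = 1742/103 + 1260/103 = 29.1456.

29.15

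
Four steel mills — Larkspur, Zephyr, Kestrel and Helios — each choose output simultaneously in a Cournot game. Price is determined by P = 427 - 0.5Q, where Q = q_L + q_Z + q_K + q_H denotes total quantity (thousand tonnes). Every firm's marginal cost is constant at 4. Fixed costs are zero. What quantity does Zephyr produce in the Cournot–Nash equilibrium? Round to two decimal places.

Each firm earns π_i = (427 - 0.5Q)q_i - 4q_i.
First-order condition (treating rivals' output as given): 423 - q_i - (1/2)·Σ_{j≠i} q_j = 0.
With identical firms every q_j equals q_i, so Σ_{j≠i} q_j = 3q_i and 423 = (5/2)q_i, giving q_i = 846/5.

169.20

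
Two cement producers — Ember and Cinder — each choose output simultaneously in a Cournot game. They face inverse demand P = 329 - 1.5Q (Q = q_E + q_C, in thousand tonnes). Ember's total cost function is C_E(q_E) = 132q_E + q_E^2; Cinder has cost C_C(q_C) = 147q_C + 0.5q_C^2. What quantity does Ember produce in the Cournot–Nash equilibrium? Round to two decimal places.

Ember's profit: π_E = (329 - 1.5Q)q_E - (132q_E + q_E²). Setting ∂π_E/∂q_E = 0: 197 - 5q_E - (3/2)(q_C) = 0.
Cinder's first-order condition: 182 - 4q_C - (3/2)(q_E) = 0.
Best responses: q_E = (197 - (3/2)q_C)/5, q_C = (182 - (3/2)q_E)/4.
Solving the pair: q_E = 29.0141, q_C = 34.6197.

29.01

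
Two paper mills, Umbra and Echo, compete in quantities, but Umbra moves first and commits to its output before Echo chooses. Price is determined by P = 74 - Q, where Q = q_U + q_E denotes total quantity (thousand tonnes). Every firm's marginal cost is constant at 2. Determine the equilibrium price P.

The follower Echo best-responds to any q_U: π_E = (74 - Q)q_E - 2q_E.
Follower FOC: 72 - q_U - 2q_E = 0, so q_E(q_U) = (72 - q_U)/2.
Umbra substitutes q_E(q_U) into its own profit: π_U = q_U(74 - q_U - (72 - q_U)/2) - 2q_U = (38 - (1/2)q_U)q_U - 2q_U.
Maximising: ∂π_U/∂q_U = 36 - q_U = 0, giving q_U = 36.
Then q_E = (72 - 36)/2 = 18.
Total output Q = 54, so price P = 74 - 54 = 20.

20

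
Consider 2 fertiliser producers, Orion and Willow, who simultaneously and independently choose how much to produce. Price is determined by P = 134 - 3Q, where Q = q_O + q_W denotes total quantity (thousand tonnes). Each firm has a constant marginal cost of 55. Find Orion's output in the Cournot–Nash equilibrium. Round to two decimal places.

8.78

Each firm earns π_i = (134 - 3Q)q_i - 55q_i.
Setting ∂π_i/∂q_i = 0 with rivals' quantities fixed: 79 - 6q_i - 3q_j = 0.
By symmetry each firm produces the same amount; substituting q_j = q_i yields q_i = 79/9.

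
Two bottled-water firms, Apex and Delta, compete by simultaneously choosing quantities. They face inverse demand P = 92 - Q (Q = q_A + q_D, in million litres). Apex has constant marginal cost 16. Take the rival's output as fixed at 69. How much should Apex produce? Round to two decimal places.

With the rival's output fixed at 69, Apex's profit is π_A = (92 - 69 - q_A)q_A - (16q_A) = (23 - q_A)q_A - (16q_A).
∂π_A/∂q_A = 7 - 2q_A = 0, so q_A = 7/2.

3.50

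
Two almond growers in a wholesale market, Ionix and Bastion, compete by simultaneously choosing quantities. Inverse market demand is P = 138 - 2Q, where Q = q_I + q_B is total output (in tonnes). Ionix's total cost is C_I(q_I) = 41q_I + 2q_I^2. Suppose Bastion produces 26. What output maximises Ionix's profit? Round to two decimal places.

5.63

With the rival's output fixed at 26, Ionix's profit is π_I = (138 - 2·26 - 2q_I)q_I - (41q_I + 2q_I²) = (86 - 2q_I)q_I - (41q_I + 2q_I²).
∂π_I/∂q_I = 45 - 8q_I = 0, so q_I = 45/8.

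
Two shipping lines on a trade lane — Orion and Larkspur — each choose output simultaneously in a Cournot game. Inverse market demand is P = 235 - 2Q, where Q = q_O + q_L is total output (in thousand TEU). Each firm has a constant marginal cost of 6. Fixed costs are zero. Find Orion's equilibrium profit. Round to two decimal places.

2913.39

A representative firm's profit is π_i = q_i(235 - 2Q) - 6q_i.
Setting ∂π_i/∂q_i = 0 with rivals' quantities fixed: 229 - 4q_i - 2q_j = 0.
By symmetry each firm produces the same amount; substituting q_j = q_i yields q_i = 229/6.
Price P = 235 - 2·(229/3) = 247/3.
Orion's profit: (247/3 - 6)·(229/6) = 2913.3889.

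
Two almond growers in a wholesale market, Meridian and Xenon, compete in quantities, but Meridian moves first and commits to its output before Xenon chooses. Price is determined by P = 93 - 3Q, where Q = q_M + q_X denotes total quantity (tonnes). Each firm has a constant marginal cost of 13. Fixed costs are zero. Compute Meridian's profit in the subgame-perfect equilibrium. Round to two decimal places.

266.67

Solve by backward induction. Given q_M, the follower Xenon maximises π_X = (93 - 3q_M - 3q_X)q_X - 13q_X.
Setting the follower's marginal profit to zero, 80 - 3q_M - 6q_X = 0, i.e. q_X = (80 - 3q_M)/6.
Meridian substitutes q_X(q_M) into its own profit: π_M = q_M(93 - 3q_M - (80 - 3q_M)/2) - 13q_M = (53 - (3/2)q_M)q_M - 13q_M.
The leader's first-order condition 40 - 3q_M = 0 yields q_M = 40/3.
Then q_X = (80 - 3·(40/3))/6 = 20/3.
Price P = 93 - 3·20 = 33.
Meridian's profit: (33 - 13)·(40/3) = 800/3.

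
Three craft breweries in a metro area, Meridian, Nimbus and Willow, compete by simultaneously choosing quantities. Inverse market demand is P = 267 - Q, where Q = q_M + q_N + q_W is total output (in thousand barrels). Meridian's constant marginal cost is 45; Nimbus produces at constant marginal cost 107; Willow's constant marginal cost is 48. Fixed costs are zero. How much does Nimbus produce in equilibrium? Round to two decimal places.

Meridian's profit: π_M = (267 - Q)q_M - (45q_M). Setting ∂π_M/∂q_M = 0: 222 - 2q_M - (q_N + q_W) = 0.
Nimbus's profit: π_N = (267 - Q)q_N - (107q_N). Setting ∂π_N/∂q_N = 0: 160 - 2q_N - (q_M + q_W) = 0.
Willow's profit: π_W = (267 - Q)q_W - (48q_W). Setting ∂π_W/∂q_W = 0: 219 - 2q_W - (q_M + q_N) = 0.
Summing all 3 equations gives 601 − 4Q = 0, hence Q = 601/4.
Back-substituting: q_M = (222 − 601/4) = 287/4, q_N = (160 − 601/4) = 39/4, q_W = (219 − 601/4) = 275/4.

9.75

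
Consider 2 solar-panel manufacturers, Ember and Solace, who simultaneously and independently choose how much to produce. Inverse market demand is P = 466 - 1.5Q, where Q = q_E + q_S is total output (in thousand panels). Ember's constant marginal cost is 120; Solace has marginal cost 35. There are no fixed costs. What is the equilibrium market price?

207

Ember's profit: π_E = (466 - 1.5Q)q_E - (120q_E). Setting ∂π_E/∂q_E = 0: 346 - 3q_E - (3/2)(q_S) = 0.
Solace's profit: π_S = (466 - 1.5Q)q_S - (35q_S). Setting ∂π_S/∂q_S = 0: 431 - 3q_S - (3/2)(q_E) = 0.
Best responses: q_E = (346 - (3/2)q_S)/3, q_S = (431 - (3/2)q_E)/3.
Substituting one into the other gives q_E = 58 and q_S = 344/3.
Total output Q = 518/3, so price P = 466 - (3/2)·(518/3) = 207.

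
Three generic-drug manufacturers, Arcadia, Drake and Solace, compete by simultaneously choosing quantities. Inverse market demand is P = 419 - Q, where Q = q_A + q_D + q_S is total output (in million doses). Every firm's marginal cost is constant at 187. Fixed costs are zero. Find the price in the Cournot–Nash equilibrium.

245

A representative firm's profit is π_i = q_i(419 - Q) - 187q_i.
First-order condition (treating rivals' output as given): 232 - 2q_i - Σ_{j≠i} q_j = 0.
By symmetry each firm produces the same amount; substituting Σ_{j≠i} q_j = 2q_i yields q_i = 232/4 = 58.
Total output Q = 174, so price P = 419 - 174 = 245.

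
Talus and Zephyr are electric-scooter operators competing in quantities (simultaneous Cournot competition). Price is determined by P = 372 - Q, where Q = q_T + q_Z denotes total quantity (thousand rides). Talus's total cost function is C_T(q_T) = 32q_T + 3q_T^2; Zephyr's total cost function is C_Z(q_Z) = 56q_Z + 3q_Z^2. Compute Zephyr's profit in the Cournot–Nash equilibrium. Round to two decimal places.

Talus's profit: π_T = (372 - Q)q_T - (32q_T + 3q_T²). Setting ∂π_T/∂q_T = 0: 340 - 8q_T - (q_Z) = 0.
Zephyr's first-order condition: 316 - 8q_Z - (q_T) = 0.
So q_T = (340 - q_Z)/8 and q_Z = (316 - q_T)/8.
Substituting one into the other gives q_T = 38.1587 and q_Z = 34.7302.
Price P = 372 - 656/9 = 299.1111.
Zephyr's profit: 299.1111·34.7302 - 56·34.7302 - 3·34.7302² = 4824.7357.

4824.74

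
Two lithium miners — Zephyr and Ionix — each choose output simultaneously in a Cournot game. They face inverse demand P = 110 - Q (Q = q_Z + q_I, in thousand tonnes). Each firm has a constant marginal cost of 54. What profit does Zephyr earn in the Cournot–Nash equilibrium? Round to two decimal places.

Each firm earns π_i = (110 - Q)q_i - 54q_i.
Setting ∂π_i/∂q_i = 0 with rivals' quantities fixed: 56 - 2q_i - q_j = 0.
By symmetry each firm produces the same amount; substituting q_j = q_i yields q_i = 56/3.
Price P = 110 - 112/3 = 218/3.
Zephyr's profit: (218/3 - 54)·(56/3) = 348.4444.

348.44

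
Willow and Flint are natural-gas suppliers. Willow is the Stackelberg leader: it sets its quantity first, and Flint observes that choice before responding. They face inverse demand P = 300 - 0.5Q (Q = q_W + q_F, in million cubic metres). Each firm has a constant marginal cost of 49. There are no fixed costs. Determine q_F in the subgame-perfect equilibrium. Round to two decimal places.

125.50

Solve by backward induction. Given q_W, the follower Flint maximises π_F = (300 - (1/2)q_W - (1/2)q_F)q_F - 49q_F.
Setting the follower's marginal profit to zero, 251 - (1/2)q_W - q_F = 0, i.e. q_F = (251 - (1/2)q_W).
Willow substitutes q_F(q_W) into its own profit: π_W = q_W(300 - (1/2)q_W - (251 - (1/2)q_W)/2) - 49q_W = (349/2 - (1/4)q_W)q_W - 49q_W.
The leader's first-order condition 251/2 - (1/2)q_W = 0 yields q_W = 251.
Then q_F = (251 - (1/2)·251) = 251/2.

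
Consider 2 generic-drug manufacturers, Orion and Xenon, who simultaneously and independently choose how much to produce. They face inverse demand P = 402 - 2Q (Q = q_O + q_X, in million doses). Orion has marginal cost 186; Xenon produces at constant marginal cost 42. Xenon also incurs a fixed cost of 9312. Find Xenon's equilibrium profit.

Orion's profit: π_O = (402 - 2Q)q_O - (186q_O). Setting ∂π_O/∂q_O = 0: 216 - 4q_O - 2(q_X) = 0.
Xenon's profit: π_X = (402 - 2Q)q_X - (42q_X). Setting ∂π_X/∂q_X = 0: 360 - 4q_X - 2(q_O) = 0.
Rearranging gives the reaction functions q_O = (216 - 2q_X)/4 and q_X = (360 - 2q_O)/4.
Substituting one into the other gives q_O = 12 and q_X = 84.
Price P = 402 - 2·96 = 210.
Xenon's profit: (210 - 42)·84 - 9312 = 4800.

4800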